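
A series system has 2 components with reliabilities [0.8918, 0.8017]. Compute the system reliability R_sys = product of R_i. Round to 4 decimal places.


Components: [0.8918, 0.8017]
After component 1 (R=0.8918): product = 0.8918
After component 2 (R=0.8017): product = 0.715
R_sys = 0.715

0.715


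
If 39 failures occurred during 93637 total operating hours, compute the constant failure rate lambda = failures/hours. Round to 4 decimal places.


failures = 39
total_hours = 93637
lambda = 39 / 93637
lambda = 0.0004

0.0004


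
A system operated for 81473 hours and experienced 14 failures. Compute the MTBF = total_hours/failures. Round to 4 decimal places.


total_hours = 81473
failures = 14
MTBF = 81473 / 14
MTBF = 5819.5

5819.5


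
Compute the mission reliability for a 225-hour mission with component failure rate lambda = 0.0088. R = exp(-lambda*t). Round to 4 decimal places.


lambda = 0.0088
mission_time = 225
lambda * t = 0.0088 * 225 = 1.98
R = exp(-1.98)
R = 0.1381

0.1381


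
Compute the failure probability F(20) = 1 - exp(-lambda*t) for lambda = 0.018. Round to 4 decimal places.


lambda = 0.018, t = 20
lambda * t = 0.36
exp(-0.36) = 0.6977
F(t) = 1 - 0.6977
F(t) = 0.3023

0.3023


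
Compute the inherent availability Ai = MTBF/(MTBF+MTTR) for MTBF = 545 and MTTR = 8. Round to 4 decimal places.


MTBF = 545
MTTR = 8
MTBF + MTTR = 553
Ai = 545 / 553
Ai = 0.9855

0.9855


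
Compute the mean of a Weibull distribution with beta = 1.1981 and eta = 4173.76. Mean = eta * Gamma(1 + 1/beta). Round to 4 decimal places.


beta = 1.1981, eta = 4173.76
1/beta = 0.8347
1 + 1/beta = 1.8347
Gamma(1.8347) = 0.941
Mean = 4173.76 * 0.941
Mean = 3927.6792

3927.6792


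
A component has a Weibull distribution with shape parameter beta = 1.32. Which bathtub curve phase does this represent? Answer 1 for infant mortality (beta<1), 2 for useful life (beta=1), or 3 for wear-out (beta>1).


beta = 1.32
Compare beta to 1:
beta < 1 => infant mortality (phase 1)
beta = 1 => useful life (phase 2)
beta > 1 => wear-out (phase 3)
Since beta = 1.32, this is wear-out (increasing failure rate)
Phase = 3

3


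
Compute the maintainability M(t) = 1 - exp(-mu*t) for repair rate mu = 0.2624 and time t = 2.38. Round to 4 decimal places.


mu = 0.2624, t = 2.38
mu * t = 0.2624 * 2.38 = 0.6245
exp(-0.6245) = 0.5355
M(t) = 1 - 0.5355
M(t) = 0.4645

0.4645


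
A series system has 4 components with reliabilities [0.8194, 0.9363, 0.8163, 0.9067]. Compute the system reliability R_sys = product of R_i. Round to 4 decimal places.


Components: [0.8194, 0.9363, 0.8163, 0.9067]
After component 1 (R=0.8194): product = 0.8194
After component 2 (R=0.9363): product = 0.7672
After component 3 (R=0.8163): product = 0.6263
After component 4 (R=0.9067): product = 0.5678
R_sys = 0.5678

0.5678


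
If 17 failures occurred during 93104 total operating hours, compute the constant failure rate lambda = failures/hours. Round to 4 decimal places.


failures = 17
total_hours = 93104
lambda = 17 / 93104
lambda = 0.0002

0.0002


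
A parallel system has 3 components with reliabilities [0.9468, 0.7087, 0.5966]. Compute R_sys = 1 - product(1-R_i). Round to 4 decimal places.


Components: [0.9468, 0.7087, 0.5966]
(1 - 0.9468) = 0.0532, running product = 0.0532
(1 - 0.7087) = 0.2913, running product = 0.0155
(1 - 0.5966) = 0.4034, running product = 0.0063
Product of (1-R_i) = 0.0063
R_sys = 1 - 0.0063 = 0.9937

0.9937


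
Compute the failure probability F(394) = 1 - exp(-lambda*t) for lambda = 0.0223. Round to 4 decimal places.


lambda = 0.0223, t = 394
lambda * t = 8.7862
exp(-8.7862) = 0.0002
F(t) = 1 - 0.0002
F(t) = 0.9998

0.9998


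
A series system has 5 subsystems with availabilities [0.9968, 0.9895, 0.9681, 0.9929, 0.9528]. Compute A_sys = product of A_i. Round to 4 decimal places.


Subsystems: [0.9968, 0.9895, 0.9681, 0.9929, 0.9528]
After subsystem 1 (A=0.9968): product = 0.9968
After subsystem 2 (A=0.9895): product = 0.9863
After subsystem 3 (A=0.9681): product = 0.9549
After subsystem 4 (A=0.9929): product = 0.9481
After subsystem 5 (A=0.9528): product = 0.9033
A_sys = 0.9033

0.9033


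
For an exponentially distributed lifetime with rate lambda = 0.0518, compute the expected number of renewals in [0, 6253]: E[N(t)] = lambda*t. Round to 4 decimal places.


lambda = 0.0518
t = 6253
E[N(t)] = lambda * t
E[N(t)] = 0.0518 * 6253
E[N(t)] = 323.9054

323.9054


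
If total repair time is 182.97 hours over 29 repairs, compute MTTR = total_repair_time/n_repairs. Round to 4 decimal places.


total_repair_time = 182.97
n_repairs = 29
MTTR = 182.97 / 29
MTTR = 6.3093

6.3093


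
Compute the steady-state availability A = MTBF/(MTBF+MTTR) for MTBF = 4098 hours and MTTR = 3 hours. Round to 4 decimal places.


MTBF = 4098
MTTR = 3
MTBF + MTTR = 4101
A = 4098 / 4101
A = 0.9993

0.9993


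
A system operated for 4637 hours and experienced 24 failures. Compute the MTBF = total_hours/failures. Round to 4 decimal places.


total_hours = 4637
failures = 24
MTBF = 4637 / 24
MTBF = 193.2083

193.2083


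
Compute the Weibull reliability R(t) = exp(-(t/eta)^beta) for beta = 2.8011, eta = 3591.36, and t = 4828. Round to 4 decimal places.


beta = 2.8011, eta = 3591.36, t = 4828
t/eta = 4828 / 3591.36 = 1.3443
(t/eta)^beta = 1.3443^2.8011 = 2.2907
R(t) = exp(-2.2907)
R(t) = 0.1012

0.1012


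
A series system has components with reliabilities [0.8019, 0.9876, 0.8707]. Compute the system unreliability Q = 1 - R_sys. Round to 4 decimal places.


Components: [0.8019, 0.9876, 0.8707]
After component 1: product = 0.8019
After component 2: product = 0.792
After component 3: product = 0.6896
R_sys = 0.6896
Q = 1 - 0.6896 = 0.3104

0.3104


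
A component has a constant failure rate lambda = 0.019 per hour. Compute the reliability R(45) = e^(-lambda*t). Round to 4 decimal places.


lambda = 0.019
t = 45
lambda * t = 0.855
R(t) = e^(-0.855)
R(t) = 0.4253

0.4253


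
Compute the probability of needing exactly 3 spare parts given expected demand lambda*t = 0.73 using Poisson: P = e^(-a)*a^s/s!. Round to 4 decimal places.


a = 0.73, s = 3
e^(-a) = e^(-0.73) = 0.4819
a^s = 0.73^3 = 0.389
s! = 6
P = 0.4819 * 0.389 / 6
P = 0.0312

0.0312


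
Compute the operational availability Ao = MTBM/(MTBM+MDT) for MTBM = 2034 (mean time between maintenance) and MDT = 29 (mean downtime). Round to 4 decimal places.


MTBM = 2034
MDT = 29
MTBM + MDT = 2063
Ao = 2034 / 2063
Ao = 0.9859

0.9859


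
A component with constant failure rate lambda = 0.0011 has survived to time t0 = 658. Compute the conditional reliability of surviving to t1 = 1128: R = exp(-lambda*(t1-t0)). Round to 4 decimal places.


lambda = 0.0011
t0 = 658, t1 = 1128
t1 - t0 = 470
lambda * (t1-t0) = 0.0011 * 470 = 0.517
R = exp(-0.517)
R = 0.5963

0.5963


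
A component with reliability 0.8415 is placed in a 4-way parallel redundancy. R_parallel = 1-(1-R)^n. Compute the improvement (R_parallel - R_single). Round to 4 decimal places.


R_single = 0.8415, n = 4
1 - R_single = 0.1585
(1 - R_single)^n = 0.1585^4 = 0.0006
R_parallel = 1 - 0.0006 = 0.9994
Improvement = 0.9994 - 0.8415
Improvement = 0.1579

0.1579


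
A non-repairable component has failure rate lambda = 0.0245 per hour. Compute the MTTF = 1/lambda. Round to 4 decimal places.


lambda = 0.0245
MTTF = 1 / 0.0245
MTTF = 40.8163

40.8163


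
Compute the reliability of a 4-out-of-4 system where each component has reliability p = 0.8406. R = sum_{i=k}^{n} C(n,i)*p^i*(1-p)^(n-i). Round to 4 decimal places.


k = 4, n = 4, p = 0.8406
i=4: C(4,4)=1 * 0.8406^4 * 0.1594^0 = 0.4993
R = sum of terms = 0.4993

0.4993


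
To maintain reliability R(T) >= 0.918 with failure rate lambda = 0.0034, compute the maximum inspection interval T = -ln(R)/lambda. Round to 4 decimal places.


R_target = 0.918
lambda = 0.0034
-ln(0.918) = 0.0856
T = 0.0856 / 0.0034
T = 25.1641

25.1641


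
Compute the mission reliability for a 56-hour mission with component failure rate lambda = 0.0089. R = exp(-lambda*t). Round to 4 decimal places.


lambda = 0.0089
mission_time = 56
lambda * t = 0.0089 * 56 = 0.4984
R = exp(-0.4984)
R = 0.6075

0.6075


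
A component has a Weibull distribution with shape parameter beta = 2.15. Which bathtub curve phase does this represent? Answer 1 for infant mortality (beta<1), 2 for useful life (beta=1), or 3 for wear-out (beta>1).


beta = 2.15
Compare beta to 1:
beta < 1 => infant mortality (phase 1)
beta = 1 => useful life (phase 2)
beta > 1 => wear-out (phase 3)
Since beta = 2.15, this is wear-out (increasing failure rate)
Phase = 3

3


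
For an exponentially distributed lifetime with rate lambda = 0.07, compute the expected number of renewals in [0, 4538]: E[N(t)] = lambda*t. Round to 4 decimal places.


lambda = 0.07
t = 4538
E[N(t)] = lambda * t
E[N(t)] = 0.07 * 4538
E[N(t)] = 317.66

317.66


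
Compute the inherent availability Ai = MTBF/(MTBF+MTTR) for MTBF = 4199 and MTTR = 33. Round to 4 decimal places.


MTBF = 4199
MTTR = 33
MTBF + MTTR = 4232
Ai = 4199 / 4232
Ai = 0.9922

0.9922


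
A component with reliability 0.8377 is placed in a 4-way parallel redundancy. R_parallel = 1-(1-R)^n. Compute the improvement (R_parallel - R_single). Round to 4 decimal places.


R_single = 0.8377, n = 4
1 - R_single = 0.1623
(1 - R_single)^n = 0.1623^4 = 0.0007
R_parallel = 1 - 0.0007 = 0.9993
Improvement = 0.9993 - 0.8377
Improvement = 0.1616

0.1616


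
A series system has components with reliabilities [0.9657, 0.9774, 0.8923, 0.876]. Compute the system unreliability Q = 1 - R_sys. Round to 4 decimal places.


Components: [0.9657, 0.9774, 0.8923, 0.876]
After component 1: product = 0.9657
After component 2: product = 0.9439
After component 3: product = 0.8422
After component 4: product = 0.7378
R_sys = 0.7378
Q = 1 - 0.7378 = 0.2622

0.2622


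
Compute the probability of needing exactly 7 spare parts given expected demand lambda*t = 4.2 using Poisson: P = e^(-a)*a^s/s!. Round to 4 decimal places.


a = 4.2, s = 7
e^(-a) = e^(-4.2) = 0.015
a^s = 4.2^7 = 23053.9333
s! = 5040
P = 0.015 * 23053.9333 / 5040
P = 0.0686

0.0686


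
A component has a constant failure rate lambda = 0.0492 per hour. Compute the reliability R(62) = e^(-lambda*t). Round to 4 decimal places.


lambda = 0.0492
t = 62
lambda * t = 3.0504
R(t) = e^(-3.0504)
R(t) = 0.0473

0.0473


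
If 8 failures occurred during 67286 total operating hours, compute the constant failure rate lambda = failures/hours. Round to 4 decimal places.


failures = 8
total_hours = 67286
lambda = 8 / 67286
lambda = 0.0001

0.0001


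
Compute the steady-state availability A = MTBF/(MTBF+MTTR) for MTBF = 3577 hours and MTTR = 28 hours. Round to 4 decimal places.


MTBF = 3577
MTTR = 28
MTBF + MTTR = 3605
A = 3577 / 3605
A = 0.9922

0.9922


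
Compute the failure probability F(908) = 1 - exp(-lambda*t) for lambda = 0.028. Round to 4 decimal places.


lambda = 0.028, t = 908
lambda * t = 25.424
exp(-25.424) = 0.0
F(t) = 1 - 0.0
F(t) = 1.0

1.0


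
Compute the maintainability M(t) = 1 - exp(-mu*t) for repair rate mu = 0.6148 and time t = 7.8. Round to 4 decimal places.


mu = 0.6148, t = 7.8
mu * t = 0.6148 * 7.8 = 4.7954
exp(-4.7954) = 0.0083
M(t) = 1 - 0.0083
M(t) = 0.9917

0.9917


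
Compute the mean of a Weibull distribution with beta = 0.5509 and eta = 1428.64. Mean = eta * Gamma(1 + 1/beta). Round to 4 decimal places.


beta = 0.5509, eta = 1428.64
1/beta = 1.8152
1 + 1/beta = 2.8152
Gamma(2.8152) = 1.6981
Mean = 1428.64 * 1.6981
Mean = 2426.042

2426.042


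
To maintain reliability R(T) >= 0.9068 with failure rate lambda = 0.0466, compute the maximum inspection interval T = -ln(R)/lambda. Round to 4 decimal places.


R_target = 0.9068
lambda = 0.0466
-ln(0.9068) = 0.0978
T = 0.0978 / 0.0466
T = 2.0994

2.0994


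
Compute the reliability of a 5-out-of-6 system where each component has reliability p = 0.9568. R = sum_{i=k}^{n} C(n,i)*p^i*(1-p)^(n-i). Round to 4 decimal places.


k = 5, n = 6, p = 0.9568
i=5: C(6,5)=6 * 0.9568^5 * 0.0432^1 = 0.2078
i=6: C(6,6)=1 * 0.9568^6 * 0.0432^0 = 0.7672
R = sum of terms = 0.9751

0.9751


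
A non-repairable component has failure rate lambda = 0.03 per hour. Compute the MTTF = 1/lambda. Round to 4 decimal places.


lambda = 0.03
MTTF = 1 / 0.03
MTTF = 33.3333

33.3333


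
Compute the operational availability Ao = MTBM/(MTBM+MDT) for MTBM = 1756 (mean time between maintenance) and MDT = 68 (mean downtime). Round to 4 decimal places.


MTBM = 1756
MDT = 68
MTBM + MDT = 1824
Ao = 1756 / 1824
Ao = 0.9627

0.9627


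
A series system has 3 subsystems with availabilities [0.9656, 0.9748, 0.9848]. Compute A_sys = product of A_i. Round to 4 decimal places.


Subsystems: [0.9656, 0.9748, 0.9848]
After subsystem 1 (A=0.9656): product = 0.9656
After subsystem 2 (A=0.9748): product = 0.9413
After subsystem 3 (A=0.9848): product = 0.927
A_sys = 0.927

0.927


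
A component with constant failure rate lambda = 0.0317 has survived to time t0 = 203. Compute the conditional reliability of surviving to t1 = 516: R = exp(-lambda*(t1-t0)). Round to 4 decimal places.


lambda = 0.0317
t0 = 203, t1 = 516
t1 - t0 = 313
lambda * (t1-t0) = 0.0317 * 313 = 9.9221
R = exp(-9.9221)
R = 0.0

0.0


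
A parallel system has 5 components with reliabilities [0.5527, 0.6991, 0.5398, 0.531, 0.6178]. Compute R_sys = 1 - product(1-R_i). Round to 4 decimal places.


Components: [0.5527, 0.6991, 0.5398, 0.531, 0.6178]
(1 - 0.5527) = 0.4473, running product = 0.4473
(1 - 0.6991) = 0.3009, running product = 0.1346
(1 - 0.5398) = 0.4602, running product = 0.0619
(1 - 0.531) = 0.469, running product = 0.029
(1 - 0.6178) = 0.3822, running product = 0.0111
Product of (1-R_i) = 0.0111
R_sys = 1 - 0.0111 = 0.9889

0.9889


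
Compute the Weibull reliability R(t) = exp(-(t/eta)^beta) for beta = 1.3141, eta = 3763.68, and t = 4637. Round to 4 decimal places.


beta = 1.3141, eta = 3763.68, t = 4637
t/eta = 4637 / 3763.68 = 1.232
(t/eta)^beta = 1.232^1.3141 = 1.3155
R(t) = exp(-1.3155)
R(t) = 0.2683

0.2683


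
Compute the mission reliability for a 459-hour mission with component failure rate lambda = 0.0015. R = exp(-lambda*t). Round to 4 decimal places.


lambda = 0.0015
mission_time = 459
lambda * t = 0.0015 * 459 = 0.6885
R = exp(-0.6885)
R = 0.5023

0.5023


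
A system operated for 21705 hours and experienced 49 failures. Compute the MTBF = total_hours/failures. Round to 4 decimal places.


total_hours = 21705
failures = 49
MTBF = 21705 / 49
MTBF = 442.9592

442.9592


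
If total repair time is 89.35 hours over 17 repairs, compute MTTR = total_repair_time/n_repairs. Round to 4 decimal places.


total_repair_time = 89.35
n_repairs = 17
MTTR = 89.35 / 17
MTTR = 5.2559

5.2559


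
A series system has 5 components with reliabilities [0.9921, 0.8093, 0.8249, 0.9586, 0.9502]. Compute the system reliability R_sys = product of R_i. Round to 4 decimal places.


Components: [0.9921, 0.8093, 0.8249, 0.9586, 0.9502]
After component 1 (R=0.9921): product = 0.9921
After component 2 (R=0.8093): product = 0.8029
After component 3 (R=0.8249): product = 0.6623
After component 4 (R=0.9586): product = 0.6349
After component 5 (R=0.9502): product = 0.6033
R_sys = 0.6033

0.6033


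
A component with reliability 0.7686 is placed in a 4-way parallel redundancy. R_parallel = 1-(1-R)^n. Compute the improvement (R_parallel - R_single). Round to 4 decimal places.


R_single = 0.7686, n = 4
1 - R_single = 0.2314
(1 - R_single)^n = 0.2314^4 = 0.0029
R_parallel = 1 - 0.0029 = 0.9971
Improvement = 0.9971 - 0.7686
Improvement = 0.2285

0.2285


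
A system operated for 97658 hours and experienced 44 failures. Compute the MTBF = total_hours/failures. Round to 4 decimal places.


total_hours = 97658
failures = 44
MTBF = 97658 / 44
MTBF = 2219.5

2219.5


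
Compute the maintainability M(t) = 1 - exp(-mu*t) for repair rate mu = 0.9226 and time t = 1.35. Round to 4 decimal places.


mu = 0.9226, t = 1.35
mu * t = 0.9226 * 1.35 = 1.2455
exp(-1.2455) = 0.2878
M(t) = 1 - 0.2878
M(t) = 0.7122

0.7122


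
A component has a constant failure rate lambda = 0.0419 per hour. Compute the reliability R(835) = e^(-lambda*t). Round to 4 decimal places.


lambda = 0.0419
t = 835
lambda * t = 34.9865
R(t) = e^(-34.9865)
R(t) = 0.0

0.0


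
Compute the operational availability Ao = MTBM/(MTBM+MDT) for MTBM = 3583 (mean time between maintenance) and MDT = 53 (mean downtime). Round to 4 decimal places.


MTBM = 3583
MDT = 53
MTBM + MDT = 3636
Ao = 3583 / 3636
Ao = 0.9854

0.9854


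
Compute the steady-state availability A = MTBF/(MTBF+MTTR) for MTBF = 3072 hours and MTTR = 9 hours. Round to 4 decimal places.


MTBF = 3072
MTTR = 9
MTBF + MTTR = 3081
A = 3072 / 3081
A = 0.9971

0.9971


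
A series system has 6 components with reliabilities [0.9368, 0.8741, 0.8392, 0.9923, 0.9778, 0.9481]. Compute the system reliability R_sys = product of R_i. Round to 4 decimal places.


Components: [0.9368, 0.8741, 0.8392, 0.9923, 0.9778, 0.9481]
After component 1 (R=0.9368): product = 0.9368
After component 2 (R=0.8741): product = 0.8189
After component 3 (R=0.8392): product = 0.6872
After component 4 (R=0.9923): product = 0.6819
After component 5 (R=0.9778): product = 0.6668
After component 6 (R=0.9481): product = 0.6322
R_sys = 0.6322

0.6322


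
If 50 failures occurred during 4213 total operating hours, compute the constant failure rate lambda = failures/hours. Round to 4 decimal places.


failures = 50
total_hours = 4213
lambda = 50 / 4213
lambda = 0.0119

0.0119


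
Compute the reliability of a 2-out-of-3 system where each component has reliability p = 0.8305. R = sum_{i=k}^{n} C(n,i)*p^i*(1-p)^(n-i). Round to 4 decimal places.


k = 2, n = 3, p = 0.8305
i=2: C(3,2)=3 * 0.8305^2 * 0.1695^1 = 0.3507
i=3: C(3,3)=1 * 0.8305^3 * 0.1695^0 = 0.5728
R = sum of terms = 0.9235

0.9235


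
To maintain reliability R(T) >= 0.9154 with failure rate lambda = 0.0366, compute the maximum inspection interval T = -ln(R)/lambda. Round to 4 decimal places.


R_target = 0.9154
lambda = 0.0366
-ln(0.9154) = 0.0884
T = 0.0884 / 0.0366
T = 2.4151

2.4151


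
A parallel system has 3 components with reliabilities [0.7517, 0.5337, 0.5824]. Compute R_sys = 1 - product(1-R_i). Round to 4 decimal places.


Components: [0.7517, 0.5337, 0.5824]
(1 - 0.7517) = 0.2483, running product = 0.2483
(1 - 0.5337) = 0.4663, running product = 0.1158
(1 - 0.5824) = 0.4176, running product = 0.0484
Product of (1-R_i) = 0.0484
R_sys = 1 - 0.0484 = 0.9516

0.9516


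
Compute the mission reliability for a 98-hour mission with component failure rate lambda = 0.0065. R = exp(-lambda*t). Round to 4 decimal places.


lambda = 0.0065
mission_time = 98
lambda * t = 0.0065 * 98 = 0.637
R = exp(-0.637)
R = 0.5289

0.5289


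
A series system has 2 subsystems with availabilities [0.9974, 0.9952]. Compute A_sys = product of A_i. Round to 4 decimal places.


Subsystems: [0.9974, 0.9952]
After subsystem 1 (A=0.9974): product = 0.9974
After subsystem 2 (A=0.9952): product = 0.9926
A_sys = 0.9926

0.9926


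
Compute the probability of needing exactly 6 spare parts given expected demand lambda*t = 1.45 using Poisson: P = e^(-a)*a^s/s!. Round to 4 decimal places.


a = 1.45, s = 6
e^(-a) = e^(-1.45) = 0.2346
a^s = 1.45^6 = 9.2941
s! = 720
P = 0.2346 * 9.2941 / 720
P = 0.003

0.003


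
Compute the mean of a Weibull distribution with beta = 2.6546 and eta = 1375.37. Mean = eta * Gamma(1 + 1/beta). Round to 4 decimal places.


beta = 2.6546, eta = 1375.37
1/beta = 0.3767
1 + 1/beta = 1.3767
Gamma(1.3767) = 0.8888
Mean = 1375.37 * 0.8888
Mean = 1222.4049

1222.4049


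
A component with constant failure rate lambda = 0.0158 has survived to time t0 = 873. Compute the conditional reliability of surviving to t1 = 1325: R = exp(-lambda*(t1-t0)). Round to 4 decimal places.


lambda = 0.0158
t0 = 873, t1 = 1325
t1 - t0 = 452
lambda * (t1-t0) = 0.0158 * 452 = 7.1416
R = exp(-7.1416)
R = 0.0008

0.0008


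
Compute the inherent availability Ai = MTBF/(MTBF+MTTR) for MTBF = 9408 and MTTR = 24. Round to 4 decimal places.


MTBF = 9408
MTTR = 24
MTBF + MTTR = 9432
Ai = 9408 / 9432
Ai = 0.9975

0.9975


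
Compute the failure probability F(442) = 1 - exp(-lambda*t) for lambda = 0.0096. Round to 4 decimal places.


lambda = 0.0096, t = 442
lambda * t = 4.2432
exp(-4.2432) = 0.0144
F(t) = 1 - 0.0144
F(t) = 0.9856

0.9856


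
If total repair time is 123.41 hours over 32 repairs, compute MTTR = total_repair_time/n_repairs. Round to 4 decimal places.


total_repair_time = 123.41
n_repairs = 32
MTTR = 123.41 / 32
MTTR = 3.8566

3.8566


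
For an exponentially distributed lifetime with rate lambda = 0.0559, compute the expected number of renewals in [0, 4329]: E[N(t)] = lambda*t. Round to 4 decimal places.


lambda = 0.0559
t = 4329
E[N(t)] = lambda * t
E[N(t)] = 0.0559 * 4329
E[N(t)] = 241.9911

241.9911


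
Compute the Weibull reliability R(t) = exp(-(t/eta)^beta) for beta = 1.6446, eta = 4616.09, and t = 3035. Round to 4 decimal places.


beta = 1.6446, eta = 4616.09, t = 3035
t/eta = 3035 / 4616.09 = 0.6575
(t/eta)^beta = 0.6575^1.6446 = 0.5018
R(t) = exp(-0.5018)
R(t) = 0.6055

0.6055


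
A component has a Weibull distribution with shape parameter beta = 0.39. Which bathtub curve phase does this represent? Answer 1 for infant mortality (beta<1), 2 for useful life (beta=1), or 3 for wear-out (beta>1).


beta = 0.39
Compare beta to 1:
beta < 1 => infant mortality (phase 1)
beta = 1 => useful life (phase 2)
beta > 1 => wear-out (phase 3)
Since beta = 0.39, this is infant mortality (decreasing failure rate)
Phase = 1

1


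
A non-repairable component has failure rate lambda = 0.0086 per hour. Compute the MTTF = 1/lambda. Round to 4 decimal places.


lambda = 0.0086
MTTF = 1 / 0.0086
MTTF = 116.2791

116.2791


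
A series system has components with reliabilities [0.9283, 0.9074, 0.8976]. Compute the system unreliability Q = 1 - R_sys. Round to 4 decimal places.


Components: [0.9283, 0.9074, 0.8976]
After component 1: product = 0.9283
After component 2: product = 0.8423
After component 3: product = 0.7561
R_sys = 0.7561
Q = 1 - 0.7561 = 0.2439

0.2439


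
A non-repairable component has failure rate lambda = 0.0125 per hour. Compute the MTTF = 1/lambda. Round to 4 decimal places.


lambda = 0.0125
MTTF = 1 / 0.0125
MTTF = 80.0

80.0


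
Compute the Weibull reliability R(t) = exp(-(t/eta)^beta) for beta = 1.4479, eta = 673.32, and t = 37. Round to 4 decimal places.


beta = 1.4479, eta = 673.32, t = 37
t/eta = 37 / 673.32 = 0.055
(t/eta)^beta = 0.055^1.4479 = 0.015
R(t) = exp(-0.015)
R(t) = 0.9851

0.9851


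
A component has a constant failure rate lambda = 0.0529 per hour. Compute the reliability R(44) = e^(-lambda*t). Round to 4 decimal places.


lambda = 0.0529
t = 44
lambda * t = 2.3276
R(t) = e^(-2.3276)
R(t) = 0.0975

0.0975


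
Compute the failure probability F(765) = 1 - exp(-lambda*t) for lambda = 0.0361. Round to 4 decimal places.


lambda = 0.0361, t = 765
lambda * t = 27.6165
exp(-27.6165) = 0.0
F(t) = 1 - 0.0
F(t) = 1.0

1.0


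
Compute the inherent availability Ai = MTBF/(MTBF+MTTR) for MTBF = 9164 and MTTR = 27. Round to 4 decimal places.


MTBF = 9164
MTTR = 27
MTBF + MTTR = 9191
Ai = 9164 / 9191
Ai = 0.9971

0.9971


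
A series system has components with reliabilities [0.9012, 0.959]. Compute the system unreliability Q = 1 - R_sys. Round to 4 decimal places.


Components: [0.9012, 0.959]
After component 1: product = 0.9012
After component 2: product = 0.8643
R_sys = 0.8643
Q = 1 - 0.8643 = 0.1357

0.1357


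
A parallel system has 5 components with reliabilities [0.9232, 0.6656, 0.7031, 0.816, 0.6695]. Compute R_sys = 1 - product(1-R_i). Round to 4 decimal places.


Components: [0.9232, 0.6656, 0.7031, 0.816, 0.6695]
(1 - 0.9232) = 0.0768, running product = 0.0768
(1 - 0.6656) = 0.3344, running product = 0.0257
(1 - 0.7031) = 0.2969, running product = 0.0076
(1 - 0.816) = 0.184, running product = 0.0014
(1 - 0.6695) = 0.3305, running product = 0.0005
Product of (1-R_i) = 0.0005
R_sys = 1 - 0.0005 = 0.9995

0.9995


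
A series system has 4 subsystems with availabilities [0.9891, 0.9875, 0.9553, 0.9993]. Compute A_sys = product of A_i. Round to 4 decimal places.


Subsystems: [0.9891, 0.9875, 0.9553, 0.9993]
After subsystem 1 (A=0.9891): product = 0.9891
After subsystem 2 (A=0.9875): product = 0.9767
After subsystem 3 (A=0.9553): product = 0.9331
After subsystem 4 (A=0.9993): product = 0.9324
A_sys = 0.9324

0.9324


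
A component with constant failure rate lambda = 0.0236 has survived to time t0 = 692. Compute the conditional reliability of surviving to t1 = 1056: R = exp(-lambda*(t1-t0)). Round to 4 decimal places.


lambda = 0.0236
t0 = 692, t1 = 1056
t1 - t0 = 364
lambda * (t1-t0) = 0.0236 * 364 = 8.5904
R = exp(-8.5904)
R = 0.0002

0.0002


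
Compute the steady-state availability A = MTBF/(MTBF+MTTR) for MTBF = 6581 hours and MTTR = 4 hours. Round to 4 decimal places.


MTBF = 6581
MTTR = 4
MTBF + MTTR = 6585
A = 6581 / 6585
A = 0.9994

0.9994


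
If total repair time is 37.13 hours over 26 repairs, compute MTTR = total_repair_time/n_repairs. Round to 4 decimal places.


total_repair_time = 37.13
n_repairs = 26
MTTR = 37.13 / 26
MTTR = 1.4281

1.4281


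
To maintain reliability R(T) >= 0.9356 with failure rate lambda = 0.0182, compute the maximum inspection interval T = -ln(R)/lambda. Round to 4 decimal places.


R_target = 0.9356
lambda = 0.0182
-ln(0.9356) = 0.0666
T = 0.0666 / 0.0182
T = 3.6575

3.6575


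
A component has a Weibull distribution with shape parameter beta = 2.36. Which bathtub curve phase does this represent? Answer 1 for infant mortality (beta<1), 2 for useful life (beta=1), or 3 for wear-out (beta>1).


beta = 2.36
Compare beta to 1:
beta < 1 => infant mortality (phase 1)
beta = 1 => useful life (phase 2)
beta > 1 => wear-out (phase 3)
Since beta = 2.36, this is wear-out (increasing failure rate)
Phase = 3

3


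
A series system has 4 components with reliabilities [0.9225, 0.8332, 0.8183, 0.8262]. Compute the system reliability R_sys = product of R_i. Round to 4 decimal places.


Components: [0.9225, 0.8332, 0.8183, 0.8262]
After component 1 (R=0.9225): product = 0.9225
After component 2 (R=0.8332): product = 0.7686
After component 3 (R=0.8183): product = 0.629
After component 4 (R=0.8262): product = 0.5197
R_sys = 0.5197

0.5197


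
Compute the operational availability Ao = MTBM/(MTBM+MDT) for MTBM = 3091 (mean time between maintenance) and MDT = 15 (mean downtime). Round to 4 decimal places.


MTBM = 3091
MDT = 15
MTBM + MDT = 3106
Ao = 3091 / 3106
Ao = 0.9952

0.9952


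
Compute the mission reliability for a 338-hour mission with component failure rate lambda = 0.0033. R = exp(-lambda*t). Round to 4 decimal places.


lambda = 0.0033
mission_time = 338
lambda * t = 0.0033 * 338 = 1.1154
R = exp(-1.1154)
R = 0.3278

0.3278


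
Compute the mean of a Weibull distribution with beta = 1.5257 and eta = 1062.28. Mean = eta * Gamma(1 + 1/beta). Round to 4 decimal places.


beta = 1.5257, eta = 1062.28
1/beta = 0.6554
1 + 1/beta = 1.6554
Gamma(1.6554) = 0.901
Mean = 1062.28 * 0.901
Mean = 957.0621

957.0621


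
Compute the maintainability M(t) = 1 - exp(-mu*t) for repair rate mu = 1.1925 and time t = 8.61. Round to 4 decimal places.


mu = 1.1925, t = 8.61
mu * t = 1.1925 * 8.61 = 10.2674
exp(-10.2674) = 0.0
M(t) = 1 - 0.0
M(t) = 1.0

1.0


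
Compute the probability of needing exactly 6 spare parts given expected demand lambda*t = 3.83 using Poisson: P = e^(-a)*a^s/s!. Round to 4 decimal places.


a = 3.83, s = 6
e^(-a) = e^(-3.83) = 0.0217
a^s = 3.83^6 = 3156.4044
s! = 720
P = 0.0217 * 3156.4044 / 720
P = 0.0952

0.0952


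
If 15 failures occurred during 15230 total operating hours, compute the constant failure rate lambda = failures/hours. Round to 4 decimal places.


failures = 15
total_hours = 15230
lambda = 15 / 15230
lambda = 0.001

0.001


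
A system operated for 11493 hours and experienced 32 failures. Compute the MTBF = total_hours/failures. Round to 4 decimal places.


total_hours = 11493
failures = 32
MTBF = 11493 / 32
MTBF = 359.1562

359.1562


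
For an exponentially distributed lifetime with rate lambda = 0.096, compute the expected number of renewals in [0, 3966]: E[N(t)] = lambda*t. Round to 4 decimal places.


lambda = 0.096
t = 3966
E[N(t)] = lambda * t
E[N(t)] = 0.096 * 3966
E[N(t)] = 380.736

380.736


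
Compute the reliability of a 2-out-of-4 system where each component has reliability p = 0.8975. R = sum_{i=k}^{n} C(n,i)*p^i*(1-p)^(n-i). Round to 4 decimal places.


k = 2, n = 4, p = 0.8975
i=2: C(4,2)=6 * 0.8975^2 * 0.1025^2 = 0.0508
i=3: C(4,3)=4 * 0.8975^3 * 0.1025^1 = 0.2964
i=4: C(4,4)=1 * 0.8975^4 * 0.1025^0 = 0.6488
R = sum of terms = 0.996

0.996


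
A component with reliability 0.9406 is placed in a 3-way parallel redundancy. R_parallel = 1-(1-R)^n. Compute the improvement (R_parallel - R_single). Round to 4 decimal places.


R_single = 0.9406, n = 3
1 - R_single = 0.0594
(1 - R_single)^n = 0.0594^3 = 0.0002
R_parallel = 1 - 0.0002 = 0.9998
Improvement = 0.9998 - 0.9406
Improvement = 0.0592

0.0592


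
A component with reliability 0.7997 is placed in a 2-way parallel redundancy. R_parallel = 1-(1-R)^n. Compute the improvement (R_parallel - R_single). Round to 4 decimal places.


R_single = 0.7997, n = 2
1 - R_single = 0.2003
(1 - R_single)^n = 0.2003^2 = 0.0401
R_parallel = 1 - 0.0401 = 0.9599
Improvement = 0.9599 - 0.7997
Improvement = 0.1602

0.1602


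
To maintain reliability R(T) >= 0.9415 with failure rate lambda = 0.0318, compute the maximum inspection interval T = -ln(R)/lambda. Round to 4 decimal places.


R_target = 0.9415
lambda = 0.0318
-ln(0.9415) = 0.0603
T = 0.0603 / 0.0318
T = 1.8956

1.8956


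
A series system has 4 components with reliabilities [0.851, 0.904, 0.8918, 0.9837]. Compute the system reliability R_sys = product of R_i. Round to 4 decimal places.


Components: [0.851, 0.904, 0.8918, 0.9837]
After component 1 (R=0.851): product = 0.851
After component 2 (R=0.904): product = 0.7693
After component 3 (R=0.8918): product = 0.6861
After component 4 (R=0.9837): product = 0.6749
R_sys = 0.6749

0.6749


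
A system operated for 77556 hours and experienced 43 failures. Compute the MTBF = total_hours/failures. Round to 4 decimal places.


total_hours = 77556
failures = 43
MTBF = 77556 / 43
MTBF = 1803.6279

1803.6279


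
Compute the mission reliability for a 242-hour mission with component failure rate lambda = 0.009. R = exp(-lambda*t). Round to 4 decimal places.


lambda = 0.009
mission_time = 242
lambda * t = 0.009 * 242 = 2.178
R = exp(-2.178)
R = 0.1133

0.1133


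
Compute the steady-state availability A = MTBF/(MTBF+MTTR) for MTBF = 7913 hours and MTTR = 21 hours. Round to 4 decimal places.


MTBF = 7913
MTTR = 21
MTBF + MTTR = 7934
A = 7913 / 7934
A = 0.9974

0.9974


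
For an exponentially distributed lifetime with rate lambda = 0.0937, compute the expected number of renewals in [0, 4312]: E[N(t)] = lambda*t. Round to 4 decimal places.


lambda = 0.0937
t = 4312
E[N(t)] = lambda * t
E[N(t)] = 0.0937 * 4312
E[N(t)] = 404.0344

404.0344


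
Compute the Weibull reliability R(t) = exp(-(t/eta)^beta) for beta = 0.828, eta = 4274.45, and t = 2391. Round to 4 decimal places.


beta = 0.828, eta = 4274.45, t = 2391
t/eta = 2391 / 4274.45 = 0.5594
(t/eta)^beta = 0.5594^0.828 = 0.6182
R(t) = exp(-0.6182)
R(t) = 0.5389

0.5389


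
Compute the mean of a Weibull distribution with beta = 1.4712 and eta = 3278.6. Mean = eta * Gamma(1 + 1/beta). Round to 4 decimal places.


beta = 1.4712, eta = 3278.6
1/beta = 0.6797
1 + 1/beta = 1.6797
Gamma(1.6797) = 0.905
Mean = 3278.6 * 0.905
Mean = 2966.9749

2966.9749


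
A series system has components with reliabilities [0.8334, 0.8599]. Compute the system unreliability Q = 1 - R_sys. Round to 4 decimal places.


Components: [0.8334, 0.8599]
After component 1: product = 0.8334
After component 2: product = 0.7166
R_sys = 0.7166
Q = 1 - 0.7166 = 0.2834

0.2834


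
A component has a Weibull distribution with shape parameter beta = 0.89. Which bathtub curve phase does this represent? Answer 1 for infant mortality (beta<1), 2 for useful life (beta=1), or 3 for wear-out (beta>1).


beta = 0.89
Compare beta to 1:
beta < 1 => infant mortality (phase 1)
beta = 1 => useful life (phase 2)
beta > 1 => wear-out (phase 3)
Since beta = 0.89, this is infant mortality (decreasing failure rate)
Phase = 1

1


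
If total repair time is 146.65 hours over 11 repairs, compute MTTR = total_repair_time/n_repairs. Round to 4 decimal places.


total_repair_time = 146.65
n_repairs = 11
MTTR = 146.65 / 11
MTTR = 13.3318

13.3318


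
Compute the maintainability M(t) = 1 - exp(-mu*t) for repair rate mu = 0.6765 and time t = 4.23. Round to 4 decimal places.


mu = 0.6765, t = 4.23
mu * t = 0.6765 * 4.23 = 2.8616
exp(-2.8616) = 0.0572
M(t) = 1 - 0.0572
M(t) = 0.9428

0.9428


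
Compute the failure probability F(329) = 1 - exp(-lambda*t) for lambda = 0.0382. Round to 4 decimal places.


lambda = 0.0382, t = 329
lambda * t = 12.5678
exp(-12.5678) = 0.0
F(t) = 1 - 0.0
F(t) = 1.0

1.0


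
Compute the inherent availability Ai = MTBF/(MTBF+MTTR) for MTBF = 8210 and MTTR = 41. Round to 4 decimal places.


MTBF = 8210
MTTR = 41
MTBF + MTTR = 8251
Ai = 8210 / 8251
Ai = 0.995

0.995


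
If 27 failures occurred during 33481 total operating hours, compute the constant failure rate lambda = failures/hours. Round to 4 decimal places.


failures = 27
total_hours = 33481
lambda = 27 / 33481
lambda = 0.0008

0.0008


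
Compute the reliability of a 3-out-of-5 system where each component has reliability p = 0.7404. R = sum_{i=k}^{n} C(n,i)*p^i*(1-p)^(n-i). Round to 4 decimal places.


k = 3, n = 5, p = 0.7404
i=3: C(5,3)=10 * 0.7404^3 * 0.2596^2 = 0.2735
i=4: C(5,4)=5 * 0.7404^4 * 0.2596^1 = 0.3901
i=5: C(5,5)=1 * 0.7404^5 * 0.2596^0 = 0.2225
R = sum of terms = 0.8861

0.8861


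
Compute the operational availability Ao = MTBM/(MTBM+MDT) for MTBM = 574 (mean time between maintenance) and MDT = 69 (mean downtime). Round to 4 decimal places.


MTBM = 574
MDT = 69
MTBM + MDT = 643
Ao = 574 / 643
Ao = 0.8927

0.8927


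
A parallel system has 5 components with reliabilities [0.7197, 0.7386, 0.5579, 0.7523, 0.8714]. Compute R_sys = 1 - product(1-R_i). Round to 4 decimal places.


Components: [0.7197, 0.7386, 0.5579, 0.7523, 0.8714]
(1 - 0.7197) = 0.2803, running product = 0.2803
(1 - 0.7386) = 0.2614, running product = 0.0733
(1 - 0.5579) = 0.4421, running product = 0.0324
(1 - 0.7523) = 0.2477, running product = 0.008
(1 - 0.8714) = 0.1286, running product = 0.001
Product of (1-R_i) = 0.001
R_sys = 1 - 0.001 = 0.999

0.999


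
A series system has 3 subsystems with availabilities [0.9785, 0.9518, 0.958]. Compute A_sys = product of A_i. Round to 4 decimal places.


Subsystems: [0.9785, 0.9518, 0.958]
After subsystem 1 (A=0.9785): product = 0.9785
After subsystem 2 (A=0.9518): product = 0.9313
After subsystem 3 (A=0.958): product = 0.8922
A_sys = 0.8922

0.8922


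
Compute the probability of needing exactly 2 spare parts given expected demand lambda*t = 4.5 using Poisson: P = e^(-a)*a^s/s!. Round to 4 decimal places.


a = 4.5, s = 2
e^(-a) = e^(-4.5) = 0.0111
a^s = 4.5^2 = 20.25
s! = 2
P = 0.0111 * 20.25 / 2
P = 0.1125

0.1125


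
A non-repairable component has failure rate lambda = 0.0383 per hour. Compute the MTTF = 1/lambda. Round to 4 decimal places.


lambda = 0.0383
MTTF = 1 / 0.0383
MTTF = 26.1097

26.1097


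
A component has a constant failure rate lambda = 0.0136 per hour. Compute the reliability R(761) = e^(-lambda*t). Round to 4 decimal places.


lambda = 0.0136
t = 761
lambda * t = 10.3496
R(t) = e^(-10.3496)
R(t) = 0.0

0.0


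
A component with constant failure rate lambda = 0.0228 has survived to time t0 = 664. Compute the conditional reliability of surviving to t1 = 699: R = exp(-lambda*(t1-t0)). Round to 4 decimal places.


lambda = 0.0228
t0 = 664, t1 = 699
t1 - t0 = 35
lambda * (t1-t0) = 0.0228 * 35 = 0.798
R = exp(-0.798)
R = 0.4502

0.4502


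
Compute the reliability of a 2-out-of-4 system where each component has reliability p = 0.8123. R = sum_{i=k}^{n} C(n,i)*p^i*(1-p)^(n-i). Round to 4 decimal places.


k = 2, n = 4, p = 0.8123
i=2: C(4,2)=6 * 0.8123^2 * 0.1877^2 = 0.1395
i=3: C(4,3)=4 * 0.8123^3 * 0.1877^1 = 0.4024
i=4: C(4,4)=1 * 0.8123^4 * 0.1877^0 = 0.4354
R = sum of terms = 0.9773

0.9773


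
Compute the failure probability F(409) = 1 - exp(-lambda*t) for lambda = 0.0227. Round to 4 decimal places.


lambda = 0.0227, t = 409
lambda * t = 9.2843
exp(-9.2843) = 0.0001
F(t) = 1 - 0.0001
F(t) = 0.9999

0.9999


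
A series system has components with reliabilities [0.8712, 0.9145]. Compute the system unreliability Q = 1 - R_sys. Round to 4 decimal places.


Components: [0.8712, 0.9145]
After component 1: product = 0.8712
After component 2: product = 0.7967
R_sys = 0.7967
Q = 1 - 0.7967 = 0.2033

0.2033


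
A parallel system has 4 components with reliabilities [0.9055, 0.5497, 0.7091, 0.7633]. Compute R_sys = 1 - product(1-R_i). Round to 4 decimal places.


Components: [0.9055, 0.5497, 0.7091, 0.7633]
(1 - 0.9055) = 0.0945, running product = 0.0945
(1 - 0.5497) = 0.4503, running product = 0.0426
(1 - 0.7091) = 0.2909, running product = 0.0124
(1 - 0.7633) = 0.2367, running product = 0.0029
Product of (1-R_i) = 0.0029
R_sys = 1 - 0.0029 = 0.9971

0.9971


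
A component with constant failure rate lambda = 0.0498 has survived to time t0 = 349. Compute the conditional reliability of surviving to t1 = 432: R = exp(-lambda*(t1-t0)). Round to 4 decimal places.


lambda = 0.0498
t0 = 349, t1 = 432
t1 - t0 = 83
lambda * (t1-t0) = 0.0498 * 83 = 4.1334
R = exp(-4.1334)
R = 0.016

0.016


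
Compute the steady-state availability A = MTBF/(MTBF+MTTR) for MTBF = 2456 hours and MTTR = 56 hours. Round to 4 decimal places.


MTBF = 2456
MTTR = 56
MTBF + MTTR = 2512
A = 2456 / 2512
A = 0.9777

0.9777


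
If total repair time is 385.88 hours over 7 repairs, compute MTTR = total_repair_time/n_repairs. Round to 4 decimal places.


total_repair_time = 385.88
n_repairs = 7
MTTR = 385.88 / 7
MTTR = 55.1257

55.1257


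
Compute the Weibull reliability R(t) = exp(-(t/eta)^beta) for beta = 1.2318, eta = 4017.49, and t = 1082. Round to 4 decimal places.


beta = 1.2318, eta = 4017.49, t = 1082
t/eta = 1082 / 4017.49 = 0.2693
(t/eta)^beta = 0.2693^1.2318 = 0.1987
R(t) = exp(-0.1987)
R(t) = 0.8198

0.8198


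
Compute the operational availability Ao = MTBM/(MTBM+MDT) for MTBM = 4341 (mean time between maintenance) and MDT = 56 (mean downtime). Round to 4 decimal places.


MTBM = 4341
MDT = 56
MTBM + MDT = 4397
Ao = 4341 / 4397
Ao = 0.9873

0.9873


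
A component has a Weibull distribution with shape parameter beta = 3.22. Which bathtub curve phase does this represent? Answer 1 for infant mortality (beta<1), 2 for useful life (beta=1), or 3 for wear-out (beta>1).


beta = 3.22
Compare beta to 1:
beta < 1 => infant mortality (phase 1)
beta = 1 => useful life (phase 2)
beta > 1 => wear-out (phase 3)
Since beta = 3.22, this is wear-out (increasing failure rate)
Phase = 3

3


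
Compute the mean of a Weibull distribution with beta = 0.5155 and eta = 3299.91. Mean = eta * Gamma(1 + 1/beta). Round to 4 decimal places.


beta = 0.5155, eta = 3299.91
1/beta = 1.9399
1 + 1/beta = 2.9399
Gamma(2.9399) = 1.8934
Mean = 3299.91 * 1.8934
Mean = 6248.0522

6248.0522
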